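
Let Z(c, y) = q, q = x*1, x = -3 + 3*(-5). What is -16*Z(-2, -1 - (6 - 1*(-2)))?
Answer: 288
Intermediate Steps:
x = -18 (x = -3 - 15 = -18)
q = -18 (q = -18*1 = -18)
Z(c, y) = -18
-16*Z(-2, -1 - (6 - 1*(-2))) = -16*(-18) = 288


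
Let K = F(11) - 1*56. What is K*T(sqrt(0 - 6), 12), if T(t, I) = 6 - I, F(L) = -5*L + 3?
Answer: 648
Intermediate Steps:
F(L) = 3 - 5*L
K = -108 (K = (3 - 5*11) - 1*56 = (3 - 55) - 56 = -52 - 56 = -108)
K*T(sqrt(0 - 6), 12) = -108*(6 - 1*12) = -108*(6 - 12) = -108*(-6) = 648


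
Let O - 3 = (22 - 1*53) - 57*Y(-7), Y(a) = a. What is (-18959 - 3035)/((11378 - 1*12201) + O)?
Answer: 10997/226 ≈ 48.659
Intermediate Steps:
O = 371 (O = 3 + ((22 - 1*53) - 57*(-7)) = 3 + ((22 - 53) + 399) = 3 + (-31 + 399) = 3 + 368 = 371)
(-18959 - 3035)/((11378 - 1*12201) + O) = (-18959 - 3035)/((11378 - 1*12201) + 371) = -21994/((11378 - 12201) + 371) = -21994/(-823 + 371) = -21994/(-452) = -21994*(-1/452) = 10997/226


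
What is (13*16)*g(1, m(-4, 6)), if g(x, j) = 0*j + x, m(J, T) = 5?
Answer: 208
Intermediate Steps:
g(x, j) = x (g(x, j) = 0 + x = x)
(13*16)*g(1, m(-4, 6)) = (13*16)*1 = 208*1 = 208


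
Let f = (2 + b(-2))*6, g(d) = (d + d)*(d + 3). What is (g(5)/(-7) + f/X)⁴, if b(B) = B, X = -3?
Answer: 40960000/2401 ≈ 17060.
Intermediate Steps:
g(d) = 2*d*(3 + d) (g(d) = (2*d)*(3 + d) = 2*d*(3 + d))
f = 0 (f = (2 - 2)*6 = 0*6 = 0)
(g(5)/(-7) + f/X)⁴ = ((2*5*(3 + 5))/(-7) + 0/(-3))⁴ = ((2*5*8)*(-⅐) + 0*(-⅓))⁴ = (80*(-⅐) + 0)⁴ = (-80/7 + 0)⁴ = (-80/7)⁴ = 40960000/2401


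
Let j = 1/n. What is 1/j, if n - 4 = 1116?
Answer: 1120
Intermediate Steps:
n = 1120 (n = 4 + 1116 = 1120)
j = 1/1120 ≈ 0.00089286
1/j = 1/(1/1120) = 1120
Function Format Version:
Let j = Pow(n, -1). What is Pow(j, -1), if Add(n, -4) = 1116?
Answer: 1120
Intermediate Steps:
n = 1120 (n = Add(4, 1116) = 1120)
j = Rational(1, 1120) (j = Pow(1120, -1) = Rational(1, 1120) ≈ 0.00089286)
Pow(j, -1) = Pow(Rational(1, 1120), -1) = 1120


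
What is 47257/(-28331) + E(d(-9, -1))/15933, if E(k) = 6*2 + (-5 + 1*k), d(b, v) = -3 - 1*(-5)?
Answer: -250896934/150465941 ≈ -1.6675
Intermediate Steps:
d(b, v) = 2 (d(b, v) = -3 + 5 = 2)
E(k) = 7 + k (E(k) = 12 + (-5 + k) = 7 + k)
47257/(-28331) + E(d(-9, -1))/15933 = 47257/(-28331) + (7 + 2)/15933 = 47257*(-1/28331) + 9*(1/15933) = -47257/28331 + 3/5311 = -250896934/150465941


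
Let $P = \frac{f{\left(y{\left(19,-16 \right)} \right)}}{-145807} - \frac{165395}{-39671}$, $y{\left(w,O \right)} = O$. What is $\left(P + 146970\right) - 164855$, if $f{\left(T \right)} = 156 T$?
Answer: $- \frac{103428160586264}{5784309497} \approx -17881.0$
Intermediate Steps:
$P = \frac{24214767581}{5784309497}$ ($P = \frac{156 \left(-16\right)}{-145807} - \frac{165395}{-39671} = \left(-2496\right) \left(- \frac{1}{145807}\right) - - \frac{165395}{39671} = \frac{2496}{145807} + \frac{165395}{39671} = \frac{24214767581}{5784309497} \approx 4.1863$)
$\left(P + 146970\right) - 164855 = \left(\frac{24214767581}{5784309497} + 146970\right) - 164855 = \frac{850144181541671}{5784309497} - 164855 = - \frac{103428160586264}{5784309497}$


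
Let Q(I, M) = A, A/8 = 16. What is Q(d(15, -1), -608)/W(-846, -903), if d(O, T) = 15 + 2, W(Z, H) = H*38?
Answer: -64/17157 ≈ -0.0037303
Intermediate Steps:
W(Z, H) = 38*H
d(O, T) = 17
A = 128 (A = 8*16 = 128)
Q(I, M) = 128
Q(d(15, -1), -608)/W(-846, -903) = 128/((38*(-903))) = 128/(-34314) = 128*(-1/34314) = -64/17157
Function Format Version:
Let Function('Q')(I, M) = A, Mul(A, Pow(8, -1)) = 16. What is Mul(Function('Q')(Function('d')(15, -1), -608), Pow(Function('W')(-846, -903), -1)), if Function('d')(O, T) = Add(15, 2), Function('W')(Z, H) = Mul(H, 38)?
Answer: Rational(-64, 17157) ≈ -0.0037303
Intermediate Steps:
Function('W')(Z, H) = Mul(38, H)
Function('d')(O, T) = 17
A = 128 (A = Mul(8, 16) = 128)
Function('Q')(I, M) = 128
Mul(Function('Q')(Function('d')(15, -1), -608), Pow(Function('W')(-846, -903), -1)) = Mul(128, Pow(Mul(38, -903), -1)) = Mul(128, Pow(-34314, -1)) = Mul(128, Rational(-1, 34314)) = Rational(-64, 17157)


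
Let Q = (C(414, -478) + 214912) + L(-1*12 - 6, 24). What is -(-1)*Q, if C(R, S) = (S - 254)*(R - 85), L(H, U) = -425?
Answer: -26341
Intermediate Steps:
C(R, S) = (-254 + S)*(-85 + R)
Q = -26341 (Q = ((21590 - 254*414 - 85*(-478) + 414*(-478)) + 214912) - 425 = ((21590 - 105156 + 40630 - 197892) + 214912) - 425 = (-240828 + 214912) - 425 = -25916 - 425 = -26341)
-(-1)*Q = -(-1)*(-26341) = -1*26341 = -26341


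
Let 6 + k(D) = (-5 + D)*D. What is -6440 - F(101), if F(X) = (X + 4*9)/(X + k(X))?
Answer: -63054177/9791 ≈ -6440.0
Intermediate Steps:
k(D) = -6 + D*(-5 + D) (k(D) = -6 + (-5 + D)*D = -6 + D*(-5 + D))
F(X) = (36 + X)/(-6 + X² - 4*X) (F(X) = (X + 4*9)/(X + (-6 + X² - 5*X)) = (X + 36)/(-6 + X² - 4*X) = (36 + X)/(-6 + X² - 4*X))
-6440 - F(101) = -6440 - (36 + 101)/(-6 + 101² - 4*101) = -6440 - 137/(-6 + 10201 - 404) = -6440 - 137/9791 = -63054177/9791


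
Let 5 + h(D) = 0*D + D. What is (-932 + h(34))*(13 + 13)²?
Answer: -610428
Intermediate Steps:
h(D) = -5 + D (h(D) = -5 + (0*D + D) = -5 + (0 + D) = -5 + D)
(-932 + h(34))*(13 + 13)² = (-932 + (-5 + 34))*(13 + 13)² = (-932 + 29)*26² = -903*676 = -610428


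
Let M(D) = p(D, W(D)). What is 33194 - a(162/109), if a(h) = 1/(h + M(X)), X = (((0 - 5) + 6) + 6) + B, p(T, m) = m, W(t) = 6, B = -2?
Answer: 27086195/816 ≈ 33194.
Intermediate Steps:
X = 5 (X = (((0 - 5) + 6) + 6) - 2 = ((-5 + 6) + 6) - 2 = (1 + 6) - 2 = 7 - 2 = 5)
M(D) = 6
a(h) = 1/(6 + h) (a(h) = 1/(h + 6) = 1/(6 + h))
33194 - a(162/109) = 33194 - 1/(6 + 162/109) = 33194 - 1/816/109 = 33194 - 1*109/816 = 33194 - 109/816 = 27086195/816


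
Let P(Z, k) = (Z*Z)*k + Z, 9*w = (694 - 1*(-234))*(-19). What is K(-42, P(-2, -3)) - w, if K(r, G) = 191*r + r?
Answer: -54944/9 ≈ -6104.9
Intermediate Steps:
w = -17632/9 (w = ((694 - 1*(-234))*(-19))/9 = ((694 + 234)*(-19))/9 = (928*(-19))/9 = (1/9)*(-17632) = -17632/9 ≈ -1959.1)
P(Z, k) = Z + k*Z**2 (P(Z, k) = Z**2*k + Z = k*Z**2 + Z = Z + k*Z**2)
K(r, G) = 192*r
K(-42, P(-2, -3)) - w = 192*(-42) - 1*(-17632/9) = -8064 + 17632/9 = -54944/9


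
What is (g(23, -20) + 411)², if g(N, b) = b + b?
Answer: 137641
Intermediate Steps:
g(N, b) = 2*b
(g(23, -20) + 411)² = (2*(-20) + 411)² = (-40 + 411)² = 371² = 137641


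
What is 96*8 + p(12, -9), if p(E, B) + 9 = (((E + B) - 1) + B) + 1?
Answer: 753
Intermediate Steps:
p(E, B) = -9 + E + 2*B (p(E, B) = -9 + ((((E + B) - 1) + B) + 1) = -9 + ((((B + E) - 1) + B) + 1) = -9 + (((-1 + B + E) + B) + 1) = -9 + ((-1 + E + 2*B) + 1) = -9 + (E + 2*B) = -9 + E + 2*B)
96*8 + p(12, -9) = 96*8 + (-9 + 12 + 2*(-9)) = 768 + (-9 + 12 - 18) = 768 - 15 = 753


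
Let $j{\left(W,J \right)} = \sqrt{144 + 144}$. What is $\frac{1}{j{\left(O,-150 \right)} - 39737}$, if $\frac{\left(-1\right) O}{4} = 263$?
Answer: $- \frac{39737}{1579028881} - \frac{12 \sqrt{2}}{1579028881} \approx -2.5176 \cdot 10^{-5}$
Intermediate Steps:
$O = -1052$ ($O = \left(-4\right) 263 = -1052$)
$j{\left(W,J \right)} = 12 \sqrt{2}$ ($j{\left(W,J \right)} = \sqrt{288} = 12 \sqrt{2}$)
$\frac{1}{j{\left(O,-150 \right)} - 39737} = \frac{1}{12 \sqrt{2} - 39737} = \frac{1}{-39737 + 12 \sqrt{2}}$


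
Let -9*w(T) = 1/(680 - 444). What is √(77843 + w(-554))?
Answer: √9754973329/354 ≈ 279.00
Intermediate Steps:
w(T) = -1/2124 (w(T) = -1/(9*(680 - 444)) = -⅑/236 = -⅑*1/236 = -1/2124)
√(77843 + w(-554)) = √(77843 - 1/2124) = √(165338531/2124) = √9754973329/354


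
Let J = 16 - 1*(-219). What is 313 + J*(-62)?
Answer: -14257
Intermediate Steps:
J = 235 (J = 16 + 219 = 235)
313 + J*(-62) = 313 + 235*(-62) = 313 - 14570 = -14257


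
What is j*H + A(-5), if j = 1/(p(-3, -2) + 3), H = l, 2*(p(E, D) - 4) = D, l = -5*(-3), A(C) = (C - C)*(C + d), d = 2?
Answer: 5/2 ≈ 2.5000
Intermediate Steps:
A(C) = 0 (A(C) = (C - C)*(C + 2) = 0*(2 + C) = 0)
l = 15
p(E, D) = 4 + D/2
H = 15
j = ⅙ (j = 1/((4 + (½)*(-2)) + 3) = 1/((4 - 1) + 3) = 1/(3 + 3) = 1/6 = ⅙ ≈ 0.16667)
j*H + A(-5) = (⅙)*15 + 0 = 5/2 + 0 = 5/2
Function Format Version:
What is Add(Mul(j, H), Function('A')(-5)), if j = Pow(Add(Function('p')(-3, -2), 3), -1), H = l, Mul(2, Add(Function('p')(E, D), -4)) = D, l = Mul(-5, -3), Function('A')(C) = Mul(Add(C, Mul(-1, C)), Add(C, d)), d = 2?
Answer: Rational(5, 2) ≈ 2.5000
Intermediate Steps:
Function('A')(C) = 0 (Function('A')(C) = Mul(Add(C, Mul(-1, C)), Add(C, 2)) = Mul(0, Add(2, C)) = 0)
l = 15
Function('p')(E, D) = Add(4, Mul(Rational(1, 2), D))
H = 15
j = Rational(1, 6) (j = Pow(Add(Add(4, Mul(Rational(1, 2), -2)), 3), -1) = Pow(Add(Add(4, -1), 3), -1) = Pow(Add(3, 3), -1) = Pow(6, -1) = Rational(1, 6) ≈ 0.16667)
Add(Mul(j, H), Function('A')(-5)) = Add(Mul(Rational(1, 6), 15), 0) = Add(Rational(5, 2), 0) = Rational(5, 2)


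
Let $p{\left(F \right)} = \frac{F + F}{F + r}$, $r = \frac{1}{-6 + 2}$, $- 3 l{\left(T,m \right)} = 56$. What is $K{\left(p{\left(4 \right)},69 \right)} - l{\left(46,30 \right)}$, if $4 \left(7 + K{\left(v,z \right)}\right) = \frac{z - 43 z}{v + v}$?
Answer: $- \frac{60725}{384} \approx -158.14$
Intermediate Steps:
$l{\left(T,m \right)} = - \frac{56}{3}$ ($l{\left(T,m \right)} = \left(- \frac{1}{3}\right) 56 = - \frac{56}{3}$)
$r = - \frac{1}{4}$ ($r = \frac{1}{-4} = - \frac{1}{4} \approx -0.25$)
$p{\left(F \right)} = \frac{2 F}{- \frac{1}{4} + F}$ ($p{\left(F \right)} = \frac{F + F}{F - \frac{1}{4}} = \frac{2 F}{- \frac{1}{4} + F}$)
$K{\left(v,z \right)} = -7 - \frac{21 z}{4 v}$ ($K{\left(v,z \right)} = -7 + \frac{\left(z - 43 z\right) \frac{1}{v + v}}{4} = -7 + \frac{- 42 z \frac{1}{2 v}}{4} = -7 + \frac{\left(-21\right) z \frac{1}{v}}{4} = -7 - \frac{21 z}{4 v}$)
$K{\left(p{\left(4 \right)},69 \right)} - l{\left(46,30 \right)} = \left(-7 - \frac{1449}{4 \cdot 8 \cdot 4 \frac{1}{-1 + 4 \cdot 4}}\right) - - \frac{56}{3} = \left(-7 - \frac{1449}{4 \cdot 8 \cdot 4 \frac{1}{-1 + 16}}\right) + \frac{56}{3} = \left(-7 - \frac{1449}{4 \cdot 8 \cdot 4 \cdot \frac{1}{15}}\right) + \frac{56}{3} = \left(-7 - \frac{1449}{4 \cdot \frac{32}{15}}\right) + \frac{56}{3} = \left(-7 - \frac{1449}{4} \cdot \frac{15}{32}\right) + \frac{56}{3} = \left(-7 - \frac{21735}{128}\right) + \frac{56}{3} = - \frac{22631}{128} + \frac{56}{3} = - \frac{60725}{384}$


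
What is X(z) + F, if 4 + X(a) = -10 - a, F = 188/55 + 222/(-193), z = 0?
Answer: -124536/10615 ≈ -11.732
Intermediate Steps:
F = 24074/10615 (F = 188*(1/55) + 222*(-1/193) = 188/55 - 222/193 = 24074/10615 ≈ 2.2679)
X(a) = -14 - a (X(a) = -4 + (-10 - a) = -14 - a)
X(z) + F = (-14 - 1*0) + 24074/10615 = (-14 + 0) + 24074/10615 = -14 + 24074/10615 = -124536/10615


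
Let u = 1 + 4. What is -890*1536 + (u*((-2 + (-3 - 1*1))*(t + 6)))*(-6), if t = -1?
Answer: -1366140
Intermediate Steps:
u = 5
-890*1536 + (u*((-2 + (-3 - 1*1))*(t + 6)))*(-6) = -890*1536 + (5*((-2 + (-3 - 1*1))*(-1 + 6)))*(-6) = -1367040 + (5*((-2 + (-3 - 1))*5))*(-6) = -1367040 + (5*((-2 - 4)*5))*(-6) = -1367040 + (5*(-6*5))*(-6) = -1367040 + (5*(-30))*(-6) = -1367040 - 150*(-6) = -1367040 + 900 = -1366140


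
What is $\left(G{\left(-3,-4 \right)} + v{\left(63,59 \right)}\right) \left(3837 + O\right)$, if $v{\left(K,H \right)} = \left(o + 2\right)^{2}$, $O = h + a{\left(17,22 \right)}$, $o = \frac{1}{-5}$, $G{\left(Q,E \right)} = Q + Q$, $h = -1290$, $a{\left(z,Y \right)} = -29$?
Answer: $- \frac{173742}{25} \approx -6949.7$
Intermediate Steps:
$G{\left(Q,E \right)} = 2 Q$
$o = - \frac{1}{5} \approx -0.2$
$O = -1319$ ($O = -1290 - 29 = -1319$)
$v{\left(K,H \right)} = \frac{81}{25}$ ($v{\left(K,H \right)} = \left(- \frac{1}{5} + 2\right)^{2} = \left(\frac{9}{5}\right)^{2} = \frac{81}{25}$)
$\left(G{\left(-3,-4 \right)} + v{\left(63,59 \right)}\right) \left(3837 + O\right) = \left(2 \left(-3\right) + \frac{81}{25}\right) \left(3837 - 1319\right) = \left(-6 + \frac{81}{25}\right) 2518 = \left(- \frac{69}{25}\right) 2518 = - \frac{173742}{25}$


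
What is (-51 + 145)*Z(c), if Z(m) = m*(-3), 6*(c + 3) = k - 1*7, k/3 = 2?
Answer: 893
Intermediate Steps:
k = 6 (k = 3*2 = 6)
c = -19/6 (c = -3 + (6 - 1*7)/6 = -3 + (6 - 7)/6 = -3 + (⅙)*(-1) = -3 - ⅙ = -19/6 ≈ -3.1667)
Z(m) = -3*m
(-51 + 145)*Z(c) = (-51 + 145)*(-3*(-19/6)) = 94*(19/2) = 893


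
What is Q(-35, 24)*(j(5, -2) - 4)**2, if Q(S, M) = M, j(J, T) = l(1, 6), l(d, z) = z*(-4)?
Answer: 18816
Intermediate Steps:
l(d, z) = -4*z
j(J, T) = -24 (j(J, T) = -4*6 = -24)
Q(-35, 24)*(j(5, -2) - 4)**2 = 24*(-24 - 4)**2 = 24*(-28)**2 = 24*784 = 18816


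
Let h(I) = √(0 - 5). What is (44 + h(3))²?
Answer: (44 + I*√5)² ≈ 1931.0 + 196.77*I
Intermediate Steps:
h(I) = I*√5 (h(I) = √(-5) = I*√5)
(44 + h(3))² = (44 + I*√5)²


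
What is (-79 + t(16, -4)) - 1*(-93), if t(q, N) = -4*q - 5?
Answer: -55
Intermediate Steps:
t(q, N) = -5 - 4*q
(-79 + t(16, -4)) - 1*(-93) = (-79 + (-5 - 4*16)) - 1*(-93) = (-79 + (-5 - 64)) + 93 = (-79 - 69) + 93 = -148 + 93 = -55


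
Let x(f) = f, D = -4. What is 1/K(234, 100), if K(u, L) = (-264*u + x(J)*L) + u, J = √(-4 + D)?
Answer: -30771/1893748882 - 50*I*√2/946874441 ≈ -1.6249e-5 - 7.4678e-8*I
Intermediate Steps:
J = 2*I*√2 (J = √(-4 - 4) = √(-8) = 2*I*√2 ≈ 2.8284*I)
K(u, L) = -263*u + 2*I*L*√2 (K(u, L) = (-264*u + (2*I*√2)*L) + u = (-264*u + 2*I*L*√2) + u = -263*u + 2*I*L*√2)
1/K(234, 100) = 1/(-263*234 + 2*I*100*√2) = 1/(-61542 + 200*I*√2)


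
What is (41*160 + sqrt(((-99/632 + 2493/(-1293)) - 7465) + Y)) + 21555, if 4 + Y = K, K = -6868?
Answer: 28115 + I*sqrt(265980707112570)/136196 ≈ 28115.0 + 119.75*I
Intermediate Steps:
Y = -6872 (Y = -4 - 6868 = -6872)
(41*160 + sqrt(((-99/632 + 2493/(-1293)) - 7465) + Y)) + 21555 = (41*160 + sqrt(((-99/632 + 2493/(-1293)) - 7465) - 6872)) + 21555 = (6560 + sqrt(((-99*1/632 + 2493*(-1/1293)) - 7465) - 6872)) + 21555 = (6560 + sqrt(((-99/632 - 831/431) - 7465) - 6872)) + 21555 = (6560 + sqrt((-567861/272392 - 7465) - 6872)) + 21555 = (6560 + sqrt(-2033974141/272392 - 6872)) + 21555 = (6560 + sqrt(-3905851965/272392)) + 21555 = (6560 + I*sqrt(265980707112570)/136196) + 21555 = 28115 + I*sqrt(265980707112570)/136196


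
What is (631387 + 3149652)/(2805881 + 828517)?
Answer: 3781039/3634398 ≈ 1.0403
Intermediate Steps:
(631387 + 3149652)/(2805881 + 828517) = 3781039/3634398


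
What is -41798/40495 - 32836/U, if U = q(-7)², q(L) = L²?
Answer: -204292974/13889785 ≈ -14.708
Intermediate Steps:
U = 2401 (U = ((-7)²)² = 49² = 2401)
-41798/40495 - 32836/U = -41798/40495 - 32836/2401 = -204292974/13889785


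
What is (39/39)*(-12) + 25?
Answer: 13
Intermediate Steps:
(39/39)*(-12) + 25 = (39*(1/39))*(-12) + 25 = 1*(-12) + 25 = -12 + 25 = 13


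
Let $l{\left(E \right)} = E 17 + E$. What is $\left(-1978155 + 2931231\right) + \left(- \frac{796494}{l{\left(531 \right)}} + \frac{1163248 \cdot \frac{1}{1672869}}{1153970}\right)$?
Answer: $\frac{488439228130171500289}{512531989901415} \approx 9.5299 \cdot 10^{5}$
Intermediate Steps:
$l{\left(E \right)} = 18 E$ ($l{\left(E \right)} = 17 E + E = 18 E$)
$\left(-1978155 + 2931231\right) + \left(- \frac{796494}{l{\left(531 \right)}} + \frac{1163248 \cdot \frac{1}{1672869}}{1153970}\right) = \left(-1978155 + 2931231\right) - \left(\frac{132749}{1593} - \frac{1163248 \cdot \frac{1}{1672869}}{1153970}\right) = 953076 - \left(\frac{132749}{1593} - 1163248 \cdot \frac{1}{1672869} \cdot \frac{1}{1153970}\right) = 953076 + \left(\left(-796494\right) \frac{1}{9558} + \frac{1163248}{1672869} \cdot \frac{1}{1153970}\right) = 953076 + \left(- \frac{132749}{1593} + \frac{581624}{965220319965}\right) = 953076 - \frac{42710677109502251}{512531989901415} = \frac{488439228130171500289}{512531989901415}$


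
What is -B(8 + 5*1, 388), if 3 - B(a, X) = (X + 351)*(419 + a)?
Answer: 319245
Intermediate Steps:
B(a, X) = 3 - (351 + X)*(419 + a) (B(a, X) = 3 - (X + 351)*(419 + a) = 3 - (351 + X)*(419 + a))
-B(8 + 5*1, 388) = -(-147066 - 419*388 - 351*(8 + 5*1) - 1*388*(8 + 5*1)) = -(-147066 - 162572 - 351*(8 + 5) - 1*388*(8 + 5)) = -(-147066 - 162572 - 351*13 - 1*388*13) = -(-147066 - 162572 - 4563 - 5044) = -1*(-319245) = 319245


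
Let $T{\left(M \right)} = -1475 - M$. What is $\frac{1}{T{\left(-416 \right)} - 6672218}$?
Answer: $- \frac{1}{6673277} \approx -1.4985 \cdot 10^{-7}$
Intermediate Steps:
$\frac{1}{T{\left(-416 \right)} - 6672218} = \frac{1}{\left(-1475 - -416\right) - 6672218} = \frac{1}{\left(-1475 + 416\right) - 6672218} = \frac{1}{-1059 - 6672218} = \frac{1}{-6673277} = - \frac{1}{6673277}$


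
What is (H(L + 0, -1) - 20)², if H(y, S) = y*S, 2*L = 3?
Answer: 1849/4 ≈ 462.25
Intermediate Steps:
L = 3/2 (L = (½)*3 = 3/2 ≈ 1.5000)
H(y, S) = S*y
(H(L + 0, -1) - 20)² = (-(3/2 + 0) - 20)² = (-1*3/2 - 20)² = (-3/2 - 20)² = (-43/2)² = 1849/4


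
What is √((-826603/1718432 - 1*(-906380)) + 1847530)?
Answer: √508269895258810834/429608 ≈ 1659.5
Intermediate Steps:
√((-826603/1718432 - 1*(-906380)) + 1847530) = √((-826603*1/1718432 + 906380) + 1847530) = √((-826603/1718432 + 906380) + 1847530) = √(1557551569557/1718432 + 1847530) = √(4732406242517/1718432) = √508269895258810834/429608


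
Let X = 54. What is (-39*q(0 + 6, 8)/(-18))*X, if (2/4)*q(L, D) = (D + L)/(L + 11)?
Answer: 3276/17 ≈ 192.71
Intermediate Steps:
q(L, D) = 2*(D + L)/(11 + L) (q(L, D) = 2*((D + L)/(L + 11)) = 2*((D + L)/(11 + L)) = 2*(D + L)/(11 + L))
(-39*q(0 + 6, 8)/(-18))*X = -39*2*(8 + (0 + 6))/(11 + (0 + 6))/(-18)*54 = -39*2*(8 + 6)/(11 + 6)*(-1)/18*54 = -39*2*14/17*(-1)/18*54 = -39*2*(1/17)*14*(-1)/18*54 = -1092*(-1)/(17*18)*54 = -39*(-14/153)*54 = (182/51)*54 = 3276/17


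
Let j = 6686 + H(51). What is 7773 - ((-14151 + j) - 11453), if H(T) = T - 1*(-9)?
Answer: 26631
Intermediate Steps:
H(T) = 9 + T (H(T) = T + 9 = 9 + T)
j = 6746 (j = 6686 + (9 + 51) = 6686 + 60 = 6746)
7773 - ((-14151 + j) - 11453) = 7773 - ((-14151 + 6746) - 11453) = 7773 - (-7405 - 11453) = 7773 - 1*(-18858) = 7773 + 18858 = 26631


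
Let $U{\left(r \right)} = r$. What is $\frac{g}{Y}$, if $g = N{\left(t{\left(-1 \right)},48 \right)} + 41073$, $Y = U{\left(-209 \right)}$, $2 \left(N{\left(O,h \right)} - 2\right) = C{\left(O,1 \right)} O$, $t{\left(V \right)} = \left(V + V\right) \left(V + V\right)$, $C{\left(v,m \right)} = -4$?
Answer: $- \frac{41067}{209} \approx -196.49$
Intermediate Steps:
$t{\left(V \right)} = 4 V^{2}$ ($t{\left(V \right)} = 2 V 2 V = 4 V^{2}$)
$N{\left(O,h \right)} = 2 - 2 O$ ($N{\left(O,h \right)} = 2 + \frac{\left(-4\right) O}{2} = 2 - 2 O$)
$Y = -209$
$g = 41067$ ($g = \left(2 - 2 \cdot 4 \left(-1\right)^{2}\right) + 41073 = \left(2 - 2 \cdot 4 \cdot 1\right) + 41073 = \left(2 - 8\right) + 41073 = -6 + 41073 = 41067$)
$\frac{g}{Y} = \frac{41067}{-209} = 41067 \left(- \frac{1}{209}\right) = - \frac{41067}{209}$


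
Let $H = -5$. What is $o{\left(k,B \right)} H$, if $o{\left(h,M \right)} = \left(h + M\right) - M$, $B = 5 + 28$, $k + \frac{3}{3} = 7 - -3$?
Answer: $-45$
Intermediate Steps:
$k = 9$ ($k = -1 + \left(7 - -3\right) = -1 + \left(7 + 3\right) = -1 + 10 = 9$)
$B = 33$
$o{\left(h,M \right)} = h$ ($o{\left(h,M \right)} = \left(M + h\right) - M = h$)
$o{\left(k,B \right)} H = 9 \left(-5\right) = -45$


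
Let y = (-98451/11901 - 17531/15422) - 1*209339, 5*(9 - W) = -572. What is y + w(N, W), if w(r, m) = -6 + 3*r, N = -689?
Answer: -12934566041739/61179074 ≈ -2.1142e+5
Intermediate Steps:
W = 617/5 (W = 9 - ⅕*(-572) = 9 + 572/5 = 617/5 ≈ 123.40)
y = -12807741821337/61179074 (y = (-98451*1/11901 - 17531*1/15422) - 209339 = (-32817/3967 - 17531/15422) - 209339 = -575649251/61179074 - 209339 = -12807741821337/61179074 ≈ -2.0935e+5)
y + w(N, W) = -12807741821337/61179074 + (-6 + 3*(-689)) = -12807741821337/61179074 + (-6 - 2067) = -12807741821337/61179074 - 2073 = -12934566041739/61179074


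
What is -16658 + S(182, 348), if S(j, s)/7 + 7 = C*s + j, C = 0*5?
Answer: -15433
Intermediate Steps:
C = 0
S(j, s) = -49 + 7*j (S(j, s) = -49 + 7*(0*s + j) = -49 + 7*(0 + j) = -49 + 7*j)
-16658 + S(182, 348) = -16658 + (-49 + 7*182) = -16658 + (-49 + 1274) = -16658 + 1225 = -15433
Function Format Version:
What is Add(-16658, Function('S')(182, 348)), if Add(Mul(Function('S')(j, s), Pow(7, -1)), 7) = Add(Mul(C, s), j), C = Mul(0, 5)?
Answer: -15433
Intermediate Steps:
C = 0
Function('S')(j, s) = Add(-49, Mul(7, j)) (Function('S')(j, s) = Add(-49, Mul(7, Add(Mul(0, s), j))) = Add(-49, Mul(7, Add(0, j))) = Add(-49, Mul(7, j)))
Add(-16658, Function('S')(182, 348)) = Add(-16658, Add(-49, Mul(7, 182))) = Add(-16658, Add(-49, 1274)) = Add(-16658, 1225) = -15433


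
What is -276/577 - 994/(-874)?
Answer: 166157/252149 ≈ 0.65896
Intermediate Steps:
-276/577 - 994/(-874) = -276*1/577 - 994*(-1/874) = -276/577 + 497/437 = 166157/252149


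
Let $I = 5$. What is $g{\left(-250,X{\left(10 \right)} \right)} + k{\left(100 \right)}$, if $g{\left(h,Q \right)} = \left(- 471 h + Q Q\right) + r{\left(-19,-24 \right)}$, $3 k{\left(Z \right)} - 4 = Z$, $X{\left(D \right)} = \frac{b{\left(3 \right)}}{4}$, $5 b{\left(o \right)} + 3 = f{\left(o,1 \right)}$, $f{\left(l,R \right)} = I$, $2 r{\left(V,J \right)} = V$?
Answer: $\frac{35332553}{300} \approx 1.1778 \cdot 10^{5}$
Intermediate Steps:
$r{\left(V,J \right)} = \frac{V}{2}$
$f{\left(l,R \right)} = 5$
$b{\left(o \right)} = \frac{2}{5}$ ($b{\left(o \right)} = - \frac{3}{5} + \frac{1}{5} \cdot 5 = - \frac{3}{5} + 1 = \frac{2}{5}$)
$X{\left(D \right)} = \frac{1}{10}$ ($X{\left(D \right)} = \frac{2}{5 \cdot 4} = \frac{2}{5} \cdot \frac{1}{4} = \frac{1}{10}$)
$k{\left(Z \right)} = \frac{4}{3} + \frac{Z}{3}$
$g{\left(h,Q \right)} = - \frac{19}{2} + Q^{2} - 471 h$ ($g{\left(h,Q \right)} = \left(- 471 h + Q Q\right) + \frac{1}{2} \left(-19\right) = \left(- 471 h + Q^{2}\right) - \frac{19}{2} = \left(Q^{2} - 471 h\right) - \frac{19}{2} = - \frac{19}{2} + Q^{2} - 471 h$)
$g{\left(-250,X{\left(10 \right)} \right)} + k{\left(100 \right)} = \left(- \frac{19}{2} + \left(\frac{1}{10}\right)^{2} - -117750\right) + \left(\frac{4}{3} + \frac{1}{3} \cdot 100\right) = \left(- \frac{19}{2} + \frac{1}{100} + 117750\right) + \left(\frac{4}{3} + \frac{100}{3}\right) = \frac{11774051}{100} + \frac{104}{3} = \frac{35332553}{300}$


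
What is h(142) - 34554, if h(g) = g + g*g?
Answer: -14248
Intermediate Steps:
h(g) = g + g**2
h(142) - 34554 = 142*(1 + 142) - 34554 = 142*143 - 34554 = 20306 - 34554 = -14248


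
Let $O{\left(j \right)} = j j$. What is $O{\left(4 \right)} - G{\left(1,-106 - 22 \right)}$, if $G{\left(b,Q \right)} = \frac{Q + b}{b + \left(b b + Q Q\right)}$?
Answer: $\frac{262303}{16386} \approx 16.008$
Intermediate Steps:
$O{\left(j \right)} = j^{2}$
$G{\left(b,Q \right)} = \frac{Q + b}{b + Q^{2} + b^{2}}$ ($G{\left(b,Q \right)} = \frac{Q + b}{b + \left(b^{2} + Q^{2}\right)} = \frac{Q + b}{b + \left(Q^{2} + b^{2}\right)} = \frac{Q + b}{b + Q^{2} + b^{2}}$)
$O{\left(4 \right)} - G{\left(1,-106 - 22 \right)} = 4^{2} - \frac{\left(-106 - 22\right) + 1}{1 + \left(-106 - 22\right)^{2} + 1^{2}} = 16 - \frac{-128 + 1}{1 + \left(-128\right)^{2} + 1} = 16 - \frac{1}{1 + 16384 + 1} \left(-127\right) = 16 - \frac{1}{16386} \left(-127\right) = 16 - - \frac{127}{16386} = 16 + \frac{127}{16386} = \frac{262303}{16386}$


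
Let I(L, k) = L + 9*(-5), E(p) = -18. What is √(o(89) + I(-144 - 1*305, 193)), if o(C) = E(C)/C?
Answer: 4*I*√244661/89 ≈ 22.231*I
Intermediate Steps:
o(C) = -18/C
I(L, k) = -45 + L (I(L, k) = L - 45 = -45 + L)
√(o(89) + I(-144 - 1*305, 193)) = √(-18/89 + (-45 + (-144 - 1*305))) = √(-18*1/89 + (-45 + (-144 - 305))) = √(-18/89 + (-45 - 449)) = √(-18/89 - 494) = √(-43984/89) = 4*I*√244661/89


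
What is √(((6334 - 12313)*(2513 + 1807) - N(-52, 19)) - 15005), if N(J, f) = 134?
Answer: I*√25844419 ≈ 5083.7*I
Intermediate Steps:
√(((6334 - 12313)*(2513 + 1807) - N(-52, 19)) - 15005) = √(((6334 - 12313)*(2513 + 1807) - 1*134) - 15005) = √((-5979*4320 - 134) - 15005) = √((-25829280 - 134) - 15005) = √(-25829414 - 15005) = √(-25844419) = I*√25844419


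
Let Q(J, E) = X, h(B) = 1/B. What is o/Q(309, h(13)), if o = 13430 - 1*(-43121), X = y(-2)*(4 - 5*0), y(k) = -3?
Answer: -56551/12 ≈ -4712.6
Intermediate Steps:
X = -12 (X = -3*(4 - 5*0) = -3*(4 + 0) = -3*4 = -12)
o = 56551 (o = 13430 + 43121 = 56551)
Q(J, E) = -12
o/Q(309, h(13)) = 56551/(-12) = 56551*(-1/12) = -56551/12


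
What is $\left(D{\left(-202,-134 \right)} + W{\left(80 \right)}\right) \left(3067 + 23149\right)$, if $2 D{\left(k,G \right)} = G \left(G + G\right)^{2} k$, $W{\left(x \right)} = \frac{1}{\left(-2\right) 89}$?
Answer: $\frac{2268047758102476}{89} \approx 2.5484 \cdot 10^{13}$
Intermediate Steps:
$W{\left(x \right)} = - \frac{1}{178}$ ($W{\left(x \right)} = \frac{1}{-178} = - \frac{1}{178}$)
$D{\left(k,G \right)} = 2 k G^{3}$ ($D{\left(k,G \right)} = \frac{G \left(G + G\right)^{2} k}{2} = \frac{G \left(2 G\right)^{2} k}{2} = \frac{G 4 G^{2} k}{2} = \frac{4 G^{3} k}{2} = \frac{4 k G^{3}}{2} = 2 k G^{3}$)
$\left(D{\left(-202,-134 \right)} + W{\left(80 \right)}\right) \left(3067 + 23149\right) = \left(2 \left(-202\right) \left(-134\right)^{3} - \frac{1}{178}\right) \left(3067 + 23149\right) = \left(2 \left(-202\right) \left(-2406104\right) - \frac{1}{178}\right) 26216 = \left(972066016 - \frac{1}{178}\right) 26216 = \frac{173027750847}{178} \cdot 26216 = \frac{2268047758102476}{89}$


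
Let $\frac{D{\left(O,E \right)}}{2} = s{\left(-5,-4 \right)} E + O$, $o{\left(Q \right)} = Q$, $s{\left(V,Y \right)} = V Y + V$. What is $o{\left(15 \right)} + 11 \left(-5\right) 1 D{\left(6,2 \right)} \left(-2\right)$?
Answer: $7935$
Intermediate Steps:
$s{\left(V,Y \right)} = V + V Y$
$D{\left(O,E \right)} = 2 O + 30 E$ ($D{\left(O,E \right)} = 2 \left(- 5 \left(1 - 4\right) E + O\right) = 2 \left(\left(-5\right) \left(-3\right) E + O\right) = 2 \left(15 E + O\right) = 2 \left(O + 15 E\right) = 2 O + 30 E$)
$o{\left(15 \right)} + 11 \left(-5\right) 1 D{\left(6,2 \right)} \left(-2\right) = 15 + 11 \left(-5\right) 1 \left(2 \cdot 6 + 30 \cdot 2\right) \left(-2\right) = 15 - 55 \cdot 1 \left(12 + 60\right) \left(-2\right) = 15 - 55 \cdot 1 \cdot 72 \left(-2\right) = 15 - 55 \cdot 72 \left(-2\right) = 15 - -7920 = 15 + 7920 = 7935$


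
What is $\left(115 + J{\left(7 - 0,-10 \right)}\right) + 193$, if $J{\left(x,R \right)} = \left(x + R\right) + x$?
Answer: $312$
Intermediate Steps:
$J{\left(x,R \right)} = R + 2 x$ ($J{\left(x,R \right)} = \left(R + x\right) + x = R + 2 x$)
$\left(115 + J{\left(7 - 0,-10 \right)}\right) + 193 = \left(115 - \left(10 - 2 \left(7 - 0\right)\right)\right) + 193 = \left(115 - \left(10 - 2 \left(7 + 0\right)\right)\right) + 193 = \left(115 + \left(-10 + 2 \cdot 7\right)\right) + 193 = \left(115 + \left(-10 + 14\right)\right) + 193 = \left(115 + 4\right) + 193 = 119 + 193 = 312$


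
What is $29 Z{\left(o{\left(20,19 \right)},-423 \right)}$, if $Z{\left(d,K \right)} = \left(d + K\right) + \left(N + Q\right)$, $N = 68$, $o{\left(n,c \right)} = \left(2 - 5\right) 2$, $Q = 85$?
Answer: $-8004$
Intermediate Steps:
$o{\left(n,c \right)} = -6$ ($o{\left(n,c \right)} = \left(-3\right) 2 = -6$)
$Z{\left(d,K \right)} = 153 + K + d$ ($Z{\left(d,K \right)} = \left(d + K\right) + \left(68 + 85\right) = \left(K + d\right) + 153 = 153 + K + d$)
$29 Z{\left(o{\left(20,19 \right)},-423 \right)} = 29 \left(153 - 423 - 6\right) = 29 \left(-276\right) = -8004$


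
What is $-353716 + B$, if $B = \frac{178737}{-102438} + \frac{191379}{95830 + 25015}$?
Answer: $- \frac{1459564947939841}{4126373370} \approx -3.5372 \cdot 10^{5}$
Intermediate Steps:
$B = - \frac{664996921}{4126373370}$ ($B = 178737 \left(- \frac{1}{102438}\right) + \frac{191379}{120845} = - \frac{59579}{34146} + 191379 \cdot \frac{1}{120845} = - \frac{59579}{34146} + \frac{191379}{120845} = - \frac{664996921}{4126373370} \approx -0.16116$)
$-353716 + B = -353716 - \frac{664996921}{4126373370} = - \frac{1459564947939841}{4126373370}$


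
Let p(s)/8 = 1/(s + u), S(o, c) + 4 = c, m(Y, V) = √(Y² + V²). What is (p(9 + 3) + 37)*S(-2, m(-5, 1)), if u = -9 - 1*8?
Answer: -708/5 + 177*√26/5 ≈ 38.905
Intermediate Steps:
u = -17 (u = -9 - 8 = -17)
m(Y, V) = √(V² + Y²)
S(o, c) = -4 + c
p(s) = 8/(-17 + s) (p(s) = 8/(s - 17) = 8/(-17 + s))
(p(9 + 3) + 37)*S(-2, m(-5, 1)) = (8/(-17 + (9 + 3)) + 37)*(-4 + √(1² + (-5)²)) = (8/(-17 + 12) + 37)*(-4 + √(1 + 25)) = (8/(-5) + 37)*(-4 + √26) = (8*(-⅕) + 37)*(-4 + √26) = (-8/5 + 37)*(-4 + √26) = 177*(-4 + √26)/5 = -708/5 + 177*√26/5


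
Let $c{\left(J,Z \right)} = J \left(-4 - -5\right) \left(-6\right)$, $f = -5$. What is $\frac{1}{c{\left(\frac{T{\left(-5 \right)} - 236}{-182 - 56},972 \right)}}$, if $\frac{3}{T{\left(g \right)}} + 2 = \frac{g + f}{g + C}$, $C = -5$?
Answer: $- \frac{119}{717} \approx -0.16597$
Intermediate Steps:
$T{\left(g \right)} = -3$ ($T{\left(g \right)} = \frac{3}{-2 + \frac{g - 5}{g - 5}} = \frac{3}{-2 + \frac{-5 + g}{-5 + g}} = \frac{3}{-2 + 1} = \frac{3}{-1} = 3 \left(-1\right) = -3$)
$c{\left(J,Z \right)} = - 6 J$ ($c{\left(J,Z \right)} = J \left(-4 + 5\right) \left(-6\right) = J 1 \left(-6\right) = J \left(-6\right) = - 6 J$)
$\frac{1}{c{\left(\frac{T{\left(-5 \right)} - 236}{-182 - 56},972 \right)}} = \frac{1}{\left(-6\right) \frac{-3 - 236}{-182 - 56}} = \frac{1}{\left(-6\right) \left(- \frac{239}{-238}\right)} = \frac{1}{\left(-6\right) \left(\left(-239\right) \left(- \frac{1}{238}\right)\right)} = \frac{1}{\left(-6\right) \frac{239}{238}} = \frac{1}{- \frac{717}{119}} = - \frac{119}{717}$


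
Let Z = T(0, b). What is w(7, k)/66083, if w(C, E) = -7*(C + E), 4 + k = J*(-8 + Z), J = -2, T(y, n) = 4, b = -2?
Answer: -77/66083 ≈ -0.0011652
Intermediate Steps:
Z = 4
k = 4 (k = -4 - 2*(-8 + 4) = -4 - 2*(-4) = -4 + 8 = 4)
w(C, E) = -7*C - 7*E
w(7, k)/66083 = (-7*7 - 7*4)/66083 = (-49 - 28)*(1/66083) = -77*1/66083 = -77/66083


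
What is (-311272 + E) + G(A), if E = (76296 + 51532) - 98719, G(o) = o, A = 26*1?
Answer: -282137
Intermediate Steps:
A = 26
E = 29109 (E = 127828 - 98719 = 29109)
(-311272 + E) + G(A) = (-311272 + 29109) + 26 = -282163 + 26 = -282137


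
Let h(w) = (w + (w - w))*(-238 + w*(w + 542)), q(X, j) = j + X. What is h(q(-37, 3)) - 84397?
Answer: 510943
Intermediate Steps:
q(X, j) = X + j
h(w) = w*(-238 + w*(542 + w)) (h(w) = (w + 0)*(-238 + w*(542 + w)) = w*(-238 + w*(542 + w)))
h(q(-37, 3)) - 84397 = (-37 + 3)*(-238 + (-37 + 3)**2 + 542*(-37 + 3)) - 84397 = -34*(-238 + (-34)**2 + 542*(-34)) - 84397 = -34*(-238 + 1156 - 18428) - 84397 = -34*(-17510) - 84397 = 595340 - 84397 = 510943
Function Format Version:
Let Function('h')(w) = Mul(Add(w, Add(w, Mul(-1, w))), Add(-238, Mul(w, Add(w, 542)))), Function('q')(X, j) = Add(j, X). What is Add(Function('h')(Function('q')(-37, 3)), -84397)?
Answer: 510943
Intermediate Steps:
Function('q')(X, j) = Add(X, j)
Function('h')(w) = Mul(w, Add(-238, Mul(w, Add(542, w)))) (Function('h')(w) = Mul(Add(w, 0), Add(-238, Mul(w, Add(542, w)))) = Mul(w, Add(-238, Mul(w, Add(542, w)))))
Add(Function('h')(Function('q')(-37, 3)), -84397) = Add(Mul(Add(-37, 3), Add(-238, Pow(Add(-37, 3), 2), Mul(542, Add(-37, 3)))), -84397) = Add(Mul(-34, Add(-238, Pow(-34, 2), Mul(542, -34))), -84397) = Add(Mul(-34, Add(-238, 1156, -18428)), -84397) = Add(Mul(-34, -17510), -84397) = Add(595340, -84397) = 510943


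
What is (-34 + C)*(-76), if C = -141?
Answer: 13300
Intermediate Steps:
(-34 + C)*(-76) = (-34 - 141)*(-76) = -175*(-76) = 13300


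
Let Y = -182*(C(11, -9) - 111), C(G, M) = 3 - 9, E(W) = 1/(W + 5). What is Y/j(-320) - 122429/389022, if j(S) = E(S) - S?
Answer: 112915962463/1704914286 ≈ 66.230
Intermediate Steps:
E(W) = 1/(5 + W)
C(G, M) = -6
Y = 21294 (Y = -182*(-6 - 111) = -182*(-117) = 21294)
j(S) = 1/(5 + S) - S
Y/j(-320) - 122429/389022 = 21294/(((1 - 1*(-320)*(5 - 320))/(5 - 320))) - 122429/389022 = 21294/(((1 - 1*(-320)*(-315))/(-315))) - 122429*1/389022 = 21294/((-(1 - 100800)/315)) - 5323/16914 = 21294/((-1/315*(-100799))) - 5323/16914 = 21294/(100799/315) - 5323/16914 = 21294*(315/100799) - 5323/16914 = 6707610/100799 - 5323/16914 = 112915962463/1704914286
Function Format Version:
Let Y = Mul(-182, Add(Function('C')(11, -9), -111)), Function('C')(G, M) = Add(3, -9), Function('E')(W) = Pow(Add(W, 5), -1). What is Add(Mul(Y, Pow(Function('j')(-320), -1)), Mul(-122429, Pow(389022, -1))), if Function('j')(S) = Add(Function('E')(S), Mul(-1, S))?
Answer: Rational(112915962463, 1704914286) ≈ 66.230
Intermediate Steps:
Function('E')(W) = Pow(Add(5, W), -1)
Function('C')(G, M) = -6
Y = 21294 (Y = Mul(-182, Add(-6, -111)) = Mul(-182, -117) = 21294)
Function('j')(S) = Add(Pow(Add(5, S), -1), Mul(-1, S))
Add(Mul(Y, Pow(Function('j')(-320), -1)), Mul(-122429, Pow(389022, -1))) = Add(Mul(21294, Pow(Mul(Pow(Add(5, -320), -1), Add(1, Mul(-1, -320, Add(5, -320)))), -1)), Mul(-122429, Pow(389022, -1))) = Add(Mul(21294, Pow(Mul(Pow(-315, -1), Add(1, Mul(-1, -320, -315))), -1)), Mul(-122429, Rational(1, 389022))) = Add(Mul(21294, Pow(Mul(Rational(-1, 315), Add(1, -100800)), -1)), Rational(-5323, 16914)) = Add(Mul(21294, Pow(Mul(Rational(-1, 315), -100799), -1)), Rational(-5323, 16914)) = Add(Mul(21294, Pow(Rational(100799, 315), -1)), Rational(-5323, 16914)) = Add(Mul(21294, Rational(315, 100799)), Rational(-5323, 16914)) = Add(Rational(6707610, 100799), Rational(-5323, 16914)) = Rational(112915962463, 1704914286)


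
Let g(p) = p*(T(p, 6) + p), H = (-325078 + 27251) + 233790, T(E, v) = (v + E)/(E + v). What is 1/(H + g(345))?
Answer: 1/55333 ≈ 1.8072e-5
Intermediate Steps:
T(E, v) = 1 (T(E, v) = (E + v)/(E + v) = 1)
H = -64037 (H = -297827 + 233790 = -64037)
g(p) = p*(1 + p)
1/(H + g(345)) = 1/(-64037 + 345*(1 + 345)) = 1/(-64037 + 345*346) = 1/(-64037 + 119370) = 1/55333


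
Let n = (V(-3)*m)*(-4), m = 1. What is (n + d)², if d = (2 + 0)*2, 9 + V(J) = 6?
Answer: 256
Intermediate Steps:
V(J) = -3 (V(J) = -9 + 6 = -3)
d = 4 (d = 2*2 = 4)
n = 12 (n = -3*1*(-4) = -3*(-4) = 12)
(n + d)² = (12 + 4)² = 16² = 256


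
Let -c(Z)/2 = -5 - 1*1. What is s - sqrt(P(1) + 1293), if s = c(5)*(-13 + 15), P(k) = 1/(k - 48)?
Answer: 24 - sqrt(2856190)/47 ≈ -11.958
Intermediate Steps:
c(Z) = 12 (c(Z) = -2*(-5 - 1*1) = -2*(-5 - 1) = -2*(-6) = 12)
P(k) = 1/(-48 + k)
s = 24 (s = 12*(-13 + 15) = 12*2 = 24)
s - sqrt(P(1) + 1293) = 24 - sqrt(1/(-48 + 1) + 1293) = 24 - sqrt(1/(-47) + 1293) = 24 - sqrt(-1/47 + 1293) = 24 - sqrt(60770/47) = 24 - sqrt(2856190)/47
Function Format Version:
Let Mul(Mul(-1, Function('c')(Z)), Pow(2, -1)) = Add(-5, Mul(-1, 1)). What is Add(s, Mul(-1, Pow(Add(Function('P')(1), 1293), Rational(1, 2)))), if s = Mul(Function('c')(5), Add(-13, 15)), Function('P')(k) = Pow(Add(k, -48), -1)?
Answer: Add(24, Mul(Rational(-1, 47), Pow(2856190, Rational(1, 2)))) ≈ -11.958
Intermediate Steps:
Function('c')(Z) = 12 (Function('c')(Z) = Mul(-2, Add(-5, Mul(-1, 1))) = Mul(-2, Add(-5, -1)) = Mul(-2, -6) = 12)
Function('P')(k) = Pow(Add(-48, k), -1)
s = 24 (s = Mul(12, Add(-13, 15)) = Mul(12, 2) = 24)
Add(s, Mul(-1, Pow(Add(Function('P')(1), 1293), Rational(1, 2)))) = Add(24, Mul(-1, Pow(Add(Pow(Add(-48, 1), -1), 1293), Rational(1, 2)))) = Add(24, Mul(-1, Pow(Add(Pow(-47, -1), 1293), Rational(1, 2)))) = Add(24, Mul(-1, Pow(Add(Rational(-1, 47), 1293), Rational(1, 2)))) = Add(24, Mul(-1, Pow(Rational(60770, 47), Rational(1, 2)))) = Add(24, Mul(-1, Mul(Rational(1, 47), Pow(2856190, Rational(1, 2))))) = Add(24, Mul(Rational(-1, 47), Pow(2856190, Rational(1, 2))))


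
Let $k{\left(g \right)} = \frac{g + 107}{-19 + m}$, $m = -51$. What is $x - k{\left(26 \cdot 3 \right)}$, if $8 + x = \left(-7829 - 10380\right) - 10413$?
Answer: $- \frac{400783}{14} \approx -28627.0$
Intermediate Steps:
$x = -28630$ ($x = -8 - 28622 = -28630$)
$k{\left(g \right)} = - \frac{107}{70} - \frac{g}{70}$ ($k{\left(g \right)} = \frac{g + 107}{-19 - 51} = \frac{107 + g}{-70} = \left(107 + g\right) \left(- \frac{1}{70}\right) = - \frac{107}{70} - \frac{g}{70}$)
$x - k{\left(26 \cdot 3 \right)} = -28630 - \left(- \frac{107}{70} - \frac{26 \cdot 3}{70}\right) = -28630 - \left(- \frac{107}{70} - \frac{39}{35}\right) = -28630 - - \frac{37}{14} = -28630 + \frac{37}{14} = - \frac{400783}{14}$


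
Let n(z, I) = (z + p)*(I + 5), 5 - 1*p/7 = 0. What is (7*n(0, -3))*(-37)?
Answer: -18130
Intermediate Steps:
p = 35 (p = 35 - 7*0 = 35 + 0 = 35)
n(z, I) = (5 + I)*(35 + z) (n(z, I) = (z + 35)*(I + 5) = (35 + z)*(5 + I) = (5 + I)*(35 + z))
(7*n(0, -3))*(-37) = (7*(175 + 5*0 + 35*(-3) - 3*0))*(-37) = (7*(175 + 0 - 105 + 0))*(-37) = (7*70)*(-37) = 490*(-37) = -18130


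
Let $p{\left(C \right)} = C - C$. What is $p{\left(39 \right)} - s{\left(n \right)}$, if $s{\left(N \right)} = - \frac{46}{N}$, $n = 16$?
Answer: $\frac{23}{8} \approx 2.875$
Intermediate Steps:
$p{\left(C \right)} = 0$
$p{\left(39 \right)} - s{\left(n \right)} = 0 - - \frac{46}{16} = 0 - \left(-46\right) \frac{1}{16} = 0 - - \frac{23}{8} = 0 + \frac{23}{8} = \frac{23}{8}$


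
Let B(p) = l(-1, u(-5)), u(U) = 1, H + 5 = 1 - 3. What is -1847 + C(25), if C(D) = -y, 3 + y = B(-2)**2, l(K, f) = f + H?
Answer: -1880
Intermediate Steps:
H = -7 (H = -5 + (1 - 3) = -5 - 2 = -7)
l(K, f) = -7 + f (l(K, f) = f - 7 = -7 + f)
B(p) = -6 (B(p) = -7 + 1 = -6)
y = 33 (y = -3 + (-6)**2 = -3 + 36 = 33)
C(D) = -33 (C(D) = -1*33 = -33)
-1847 + C(25) = -1847 - 33 = -1880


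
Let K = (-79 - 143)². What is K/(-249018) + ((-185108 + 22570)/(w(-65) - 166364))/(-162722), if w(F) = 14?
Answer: -15882136258601/80245471533150 ≈ -0.19792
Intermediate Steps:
K = 49284 (K = (-222)² = 49284)
K/(-249018) + ((-185108 + 22570)/(w(-65) - 166364))/(-162722) = 49284/(-249018) + ((-185108 + 22570)/(14 - 166364))/(-162722) = 49284*(-1/249018) - 162538/(-166350)*(-1/162722) = -8214/41503 - 162538*(-1/166350)*(-1/162722) = -8214/41503 + (81269/83175)*(-1/162722) = -8214/41503 - 81269/13534402350 = -15882136258601/80245471533150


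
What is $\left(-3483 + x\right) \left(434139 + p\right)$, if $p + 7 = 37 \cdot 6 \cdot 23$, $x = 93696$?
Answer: $39624977694$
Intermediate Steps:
$p = 5099$ ($p = -7 + 37 \cdot 6 \cdot 23 = -7 + 222 \cdot 23 = -7 + 5106 = 5099$)
$\left(-3483 + x\right) \left(434139 + p\right) = \left(-3483 + 93696\right) \left(434139 + 5099\right) = 90213 \cdot 439238 = 39624977694$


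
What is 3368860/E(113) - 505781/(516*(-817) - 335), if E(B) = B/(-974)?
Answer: -1384390572850227/47675491 ≈ -2.9038e+7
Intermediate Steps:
E(B) = -B/974 (E(B) = B*(-1/974) = -B/974)
3368860/E(113) - 505781/(516*(-817) - 335) = 3368860/((-1/974*113)) - 505781/(516*(-817) - 335) = 3368860/(-113/974) - 505781/(-421572 - 335) = 3368860*(-974/113) - 505781/(-421907) = -3281269640/113 - 505781*(-1/421907) = -3281269640/113 + 505781/421907 = -1384390572850227/47675491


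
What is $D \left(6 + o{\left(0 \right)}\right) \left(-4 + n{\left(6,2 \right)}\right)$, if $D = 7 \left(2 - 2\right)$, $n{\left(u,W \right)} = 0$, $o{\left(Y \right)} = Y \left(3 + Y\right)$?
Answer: $0$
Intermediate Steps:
$D = 0$ ($D = 7 \cdot 0 = 0$)
$D \left(6 + o{\left(0 \right)}\right) \left(-4 + n{\left(6,2 \right)}\right) = 0 \left(6 + 0 \left(3 + 0\right)\right) \left(-4 + 0\right) = 0 \left(6 + 0 \cdot 3\right) \left(-4\right) = 0 \left(6 + 0\right) \left(-4\right) = 0 \cdot 6 \left(-4\right) = 0 \left(-24\right) = 0$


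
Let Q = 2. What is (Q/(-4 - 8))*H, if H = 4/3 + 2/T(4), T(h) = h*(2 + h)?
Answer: -17/72 ≈ -0.23611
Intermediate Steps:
H = 17/12 (H = 4/3 + 2/((4*(2 + 4))) = 4*(1/3) + 2/((4*6)) = 4/3 + 2/24 = 4/3 + 2*(1/24) = 4/3 + 1/12 = 17/12 ≈ 1.4167)
(Q/(-4 - 8))*H = (2/(-4 - 8))*(17/12) = (2/(-12))*(17/12) = (2*(-1/12))*(17/12) = -1/6*17/12 = -17/72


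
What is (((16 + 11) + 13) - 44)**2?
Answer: 16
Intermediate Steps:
(((16 + 11) + 13) - 44)**2 = ((27 + 13) - 44)**2 = (40 - 44)**2 = (-4)**2 = 16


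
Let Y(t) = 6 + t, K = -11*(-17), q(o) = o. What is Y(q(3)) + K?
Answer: 196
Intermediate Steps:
K = 187
Y(q(3)) + K = (6 + 3) + 187 = 9 + 187 = 196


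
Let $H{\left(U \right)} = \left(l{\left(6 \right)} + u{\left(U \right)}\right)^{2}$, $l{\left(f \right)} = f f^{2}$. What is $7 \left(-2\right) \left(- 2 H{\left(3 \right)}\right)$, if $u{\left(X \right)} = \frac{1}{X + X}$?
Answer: $\frac{11775463}{9} \approx 1.3084 \cdot 10^{6}$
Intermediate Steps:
$u{\left(X \right)} = \frac{1}{2 X}$
$l{\left(f \right)} = f^{3}$
$H{\left(U \right)} = \left(216 + \frac{1}{2 U}\right)^{2}$ ($H{\left(U \right)} = \left(6^{3} + \frac{1}{2 U}\right)^{2} = \left(216 + \frac{1}{2 U}\right)^{2}$)
$7 \left(-2\right) \left(- 2 H{\left(3 \right)}\right) = 7 \left(-2\right) \left(- 2 \frac{\left(1 + 432 \cdot 3\right)^{2}}{4 \cdot 9}\right) = - 14 \left(- 2 \cdot \frac{1}{4} \cdot \frac{1}{9} \left(1 + 1296\right)^{2}\right) = - 14 \left(- 2 \cdot \frac{1}{4} \cdot \frac{1}{9} \cdot 1297^{2}\right) = - 14 \left(- 2 \cdot \frac{1}{4} \cdot \frac{1}{9} \cdot 1682209\right) = - 14 \left(\left(-2\right) \frac{1682209}{36}\right) = \left(-14\right) \left(- \frac{1682209}{18}\right) = \frac{11775463}{9}$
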